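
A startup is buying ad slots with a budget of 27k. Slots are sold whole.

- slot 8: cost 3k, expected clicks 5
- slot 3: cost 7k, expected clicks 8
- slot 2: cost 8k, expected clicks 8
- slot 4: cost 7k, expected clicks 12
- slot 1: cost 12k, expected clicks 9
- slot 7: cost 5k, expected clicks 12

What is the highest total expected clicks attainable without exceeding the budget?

Take slot 3, slot 2, slot 4, and slot 7: cost 7 + 8 + 7 + 5 = 27 ≤ 27, expected clicks 8 + 8 + 12 + 12 = 40.
No other feasible combination does better.

40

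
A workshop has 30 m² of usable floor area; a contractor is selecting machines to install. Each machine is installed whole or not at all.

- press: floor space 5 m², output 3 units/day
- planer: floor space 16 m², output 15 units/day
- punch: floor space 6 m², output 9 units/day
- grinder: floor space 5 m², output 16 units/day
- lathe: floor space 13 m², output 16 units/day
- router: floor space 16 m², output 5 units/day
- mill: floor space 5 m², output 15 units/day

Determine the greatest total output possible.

56

This is a 0-1 knapsack instance.
Take punch, grinder, lathe, and mill: floor space 6 + 5 + 13 + 5 = 29 ≤ 30, output 9 + 16 + 16 + 15 = 56.
No other feasible combination does better.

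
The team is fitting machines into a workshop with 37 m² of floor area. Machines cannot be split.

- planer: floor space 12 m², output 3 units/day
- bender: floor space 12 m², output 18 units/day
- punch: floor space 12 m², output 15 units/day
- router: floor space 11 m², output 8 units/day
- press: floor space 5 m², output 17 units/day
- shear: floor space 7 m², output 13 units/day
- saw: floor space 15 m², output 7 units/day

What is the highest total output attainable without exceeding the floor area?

63

Allowing fractional choices, the relaxed optimum would be about 63.7, but machines are indivisible.
bender + punch + press + shear: floor space 12 + 12 + 5 + 7 = 36 ≤ 37, output 18 + 15 + 17 + 13 = 63.
bender + router + press + shear: floor space 12 + 11 + 5 + 7 = 35 ≤ 37, output 18 + 8 + 17 + 13 = 56.
Best is bender, punch, press, and shear with total output 63.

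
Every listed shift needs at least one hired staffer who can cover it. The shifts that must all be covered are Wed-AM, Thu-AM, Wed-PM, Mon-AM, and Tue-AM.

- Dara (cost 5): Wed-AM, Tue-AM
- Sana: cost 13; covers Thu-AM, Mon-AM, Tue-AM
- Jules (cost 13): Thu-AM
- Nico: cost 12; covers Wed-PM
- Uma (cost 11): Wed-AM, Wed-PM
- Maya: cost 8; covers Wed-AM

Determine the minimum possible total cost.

Choose Sana and Uma: together they cover Wed-AM, Thu-AM, Wed-PM, Mon-AM, Tue-AM — every shift.
Total cost: 13 + 11 = 24.

24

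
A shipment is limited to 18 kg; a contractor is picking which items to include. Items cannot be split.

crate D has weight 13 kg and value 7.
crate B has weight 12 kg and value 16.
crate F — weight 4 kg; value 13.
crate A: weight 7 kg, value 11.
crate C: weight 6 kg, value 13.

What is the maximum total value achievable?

Treat it as a binary knapsack problem.
crate F + crate A + crate C: weight 4 + 7 + 6 = 17 ≤ 18, value 13 + 11 + 13 = 37.
crate B + crate C: weight 12 + 6 = 18 ≤ 18, value 16 + 13 = 29.
crate B + crate F: weight 12 + 4 = 16 ≤ 18, value 16 + 13 = 29.
Best is crate F, crate A, and crate C with total value 37.

37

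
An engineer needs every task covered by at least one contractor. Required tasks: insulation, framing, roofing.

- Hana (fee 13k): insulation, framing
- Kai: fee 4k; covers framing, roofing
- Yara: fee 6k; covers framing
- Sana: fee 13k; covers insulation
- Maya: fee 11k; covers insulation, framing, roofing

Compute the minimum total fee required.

11

Maya alone covers insulation, framing, roofing — every task.
Total fee: 11.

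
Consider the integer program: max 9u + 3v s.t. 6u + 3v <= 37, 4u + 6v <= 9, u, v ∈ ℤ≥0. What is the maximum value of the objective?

18

The continuous relaxation peaks at (2.25, 0) with value 20.25; rounding to a feasible lattice point costs some objective.
(u,v)=(2,0) is feasible, giving 18.
(u,v)=(1,0) is feasible, giving 9.
Maximum is 18 at (u,v)=(2,0).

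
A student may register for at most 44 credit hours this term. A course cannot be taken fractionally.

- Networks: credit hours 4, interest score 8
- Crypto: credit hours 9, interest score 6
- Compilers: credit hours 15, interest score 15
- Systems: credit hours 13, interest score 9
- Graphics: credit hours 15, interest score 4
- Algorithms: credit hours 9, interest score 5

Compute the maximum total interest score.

Take Networks, Crypto, Compilers, and Systems: credit hours 4 + 9 + 15 + 13 = 41 ≤ 44, interest score 8 + 6 + 15 + 9 = 38.
No other feasible combination does better.

38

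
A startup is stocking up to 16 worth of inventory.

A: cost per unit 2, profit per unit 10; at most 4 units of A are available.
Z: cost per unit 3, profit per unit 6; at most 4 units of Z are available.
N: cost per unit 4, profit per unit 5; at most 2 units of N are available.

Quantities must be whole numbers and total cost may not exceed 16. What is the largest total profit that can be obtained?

52

4×A and 2×Z: cost 14 ≤ 16, profit 4·10 + 2·6 = 52.
4×A, 1×Z, and 1×N: cost 15 ≤ 16, profit 4·10 + 1·6 + 1·5 = 51.
Best is 52.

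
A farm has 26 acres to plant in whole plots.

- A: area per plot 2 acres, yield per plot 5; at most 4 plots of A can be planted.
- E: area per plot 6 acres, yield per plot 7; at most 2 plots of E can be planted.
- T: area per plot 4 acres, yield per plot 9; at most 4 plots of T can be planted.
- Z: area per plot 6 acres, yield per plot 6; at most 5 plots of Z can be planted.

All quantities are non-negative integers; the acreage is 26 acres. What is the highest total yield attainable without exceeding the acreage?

56

This is a bounded integer knapsack.
4×A and 4×T: area 24 ≤ 26, yield 4·5 + 4·9 = 56.
4×A, 1×E, and 3×T: area 26 ≤ 26, yield 4·5 + 1·7 + 3·9 = 54.
Best is 56.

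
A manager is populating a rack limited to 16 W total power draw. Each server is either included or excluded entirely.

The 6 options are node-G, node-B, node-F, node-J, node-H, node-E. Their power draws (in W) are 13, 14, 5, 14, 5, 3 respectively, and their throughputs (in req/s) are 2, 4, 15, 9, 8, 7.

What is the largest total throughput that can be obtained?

30

Take node-F, node-H, and node-E: power draw 5 + 5 + 3 = 13 ≤ 16, throughput 15 + 8 + 7 = 30.
No other feasible combination does better.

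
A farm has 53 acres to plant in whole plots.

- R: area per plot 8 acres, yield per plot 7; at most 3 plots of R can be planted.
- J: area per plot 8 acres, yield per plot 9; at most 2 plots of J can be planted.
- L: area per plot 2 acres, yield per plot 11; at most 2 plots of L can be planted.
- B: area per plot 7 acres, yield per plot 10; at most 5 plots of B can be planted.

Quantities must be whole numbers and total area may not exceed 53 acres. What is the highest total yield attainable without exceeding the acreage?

L has the best ratio (11/2); taking only L gives at most 2×11 = 22 (stopped by the supply cap of 2).
Mixing does better — 1×J, 2×L, and 5×B: area 47 ≤ 53, yield 1·9 + 2·11 + 5·10 = 81.

81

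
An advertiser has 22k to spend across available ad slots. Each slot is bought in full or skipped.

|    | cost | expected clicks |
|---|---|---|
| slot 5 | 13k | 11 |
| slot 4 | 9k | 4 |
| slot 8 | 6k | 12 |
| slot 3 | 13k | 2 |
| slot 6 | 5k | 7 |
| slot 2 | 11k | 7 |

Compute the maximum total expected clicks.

Allowing fractional choices, the relaxed optimum would be about 28.3, but ad slots are indivisible.
slot 4 + slot 8 + slot 6: cost 9 + 6 + 5 = 20 ≤ 22, expected clicks 4 + 12 + 7 = 23.
slot 8 + slot 6 + slot 2: cost 6 + 5 + 11 = 22 ≤ 22, expected clicks 12 + 7 + 7 = 26.
slot 5 + slot 8: cost 13 + 6 = 19 ≤ 22, expected clicks 11 + 12 = 23.
Best is slot 8, slot 6, and slot 2 with total expected clicks 26.

26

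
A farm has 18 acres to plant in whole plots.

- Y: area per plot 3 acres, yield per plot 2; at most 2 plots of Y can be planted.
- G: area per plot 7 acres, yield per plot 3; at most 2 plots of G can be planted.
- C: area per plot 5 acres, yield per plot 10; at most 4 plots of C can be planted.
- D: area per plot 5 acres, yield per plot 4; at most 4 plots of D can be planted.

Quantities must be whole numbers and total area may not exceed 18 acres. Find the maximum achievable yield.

32

This is a bounded integer knapsack.
C has the best ratio (10/5); taking only C gives at most 3×10 = 30 (stopped by the area limit).
Mixing does better — 1×Y and 3×C: area 18 ≤ 18, yield 1·2 + 3·10 = 32.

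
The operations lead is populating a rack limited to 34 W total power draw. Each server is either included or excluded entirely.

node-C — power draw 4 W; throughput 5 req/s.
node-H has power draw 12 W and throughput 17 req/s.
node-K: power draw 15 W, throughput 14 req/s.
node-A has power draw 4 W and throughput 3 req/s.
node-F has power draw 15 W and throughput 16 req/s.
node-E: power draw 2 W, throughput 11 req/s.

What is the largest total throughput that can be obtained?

This is an integer program with binary decision variables.
Take node-C, node-H, node-F, and node-E: power draw 4 + 12 + 15 + 2 = 33 ≤ 34, throughput 5 + 17 + 16 + 11 = 49.
No other feasible combination does better.

49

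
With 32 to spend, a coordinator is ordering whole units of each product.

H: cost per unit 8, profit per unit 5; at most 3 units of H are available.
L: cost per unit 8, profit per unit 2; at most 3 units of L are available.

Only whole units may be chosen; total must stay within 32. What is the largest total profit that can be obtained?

17

This is a bounded integer knapsack.
3×H and 1×L: cost 32 ≤ 32, profit 3·5 + 1·2 = 17.
3×H: cost 24 ≤ 32, profit 3·5 = 15.
Best is 17.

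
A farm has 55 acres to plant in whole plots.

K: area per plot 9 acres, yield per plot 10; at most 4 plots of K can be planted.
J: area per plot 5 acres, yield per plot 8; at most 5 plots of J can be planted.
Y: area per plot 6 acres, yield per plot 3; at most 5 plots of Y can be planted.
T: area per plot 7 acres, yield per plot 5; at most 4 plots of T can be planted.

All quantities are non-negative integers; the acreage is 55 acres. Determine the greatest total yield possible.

70

This is a bounded integer knapsack.
3×K, 4×J, and 1×T: area 54 ≤ 55, yield 3·10 + 4·8 + 1·5 = 67.
3×K and 5×J: area 52 ≤ 55, yield 3·10 + 5·8 = 70.
Best is 70.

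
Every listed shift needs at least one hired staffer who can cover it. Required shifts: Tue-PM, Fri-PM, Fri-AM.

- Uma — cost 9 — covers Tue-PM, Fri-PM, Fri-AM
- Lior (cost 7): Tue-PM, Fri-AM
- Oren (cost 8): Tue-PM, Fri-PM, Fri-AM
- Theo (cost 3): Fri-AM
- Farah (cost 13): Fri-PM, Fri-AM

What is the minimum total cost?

8

Oren alone covers Tue-PM, Fri-PM, Fri-AM — every shift.
Total cost: 8.
No cover costs less than 8.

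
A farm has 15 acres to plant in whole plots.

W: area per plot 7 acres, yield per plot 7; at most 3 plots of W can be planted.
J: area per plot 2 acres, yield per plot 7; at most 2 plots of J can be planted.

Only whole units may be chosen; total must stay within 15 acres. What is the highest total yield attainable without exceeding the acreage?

J has the best ratio (7/2); taking only J gives at most 2×7 = 14 (stopped by the supply cap of 2).
Mixing does better — 1×W and 2×J: area 11 ≤ 15, yield 1·7 + 2·7 = 21.

21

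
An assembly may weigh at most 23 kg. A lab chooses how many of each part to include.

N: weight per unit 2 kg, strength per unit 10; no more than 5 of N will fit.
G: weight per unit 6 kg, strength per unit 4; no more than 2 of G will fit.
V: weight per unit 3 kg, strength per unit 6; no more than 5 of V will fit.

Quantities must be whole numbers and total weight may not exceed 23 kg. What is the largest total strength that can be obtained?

N has the best ratio (10/2); taking only N gives at most 5×10 = 50 (stopped by the supply cap of 5).
Mixing does better — 5×N and 4×V: weight 22 ≤ 23, strength 5·10 + 4·6 = 74.

74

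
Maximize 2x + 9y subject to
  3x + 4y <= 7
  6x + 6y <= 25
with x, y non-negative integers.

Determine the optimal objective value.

(x,y)=(1,1): 3·1+4·1=7≤7, 6·1+6·1=12≤25, objective 11.
(x,y)=(0,1): 3·0+4·1=4≤7, 6·0+6·1=6≤25, objective 9.
(x,y)=(2,0): 3·2+4·0=6≤7, 6·2+6·0=12≤25, objective 4.
No feasible integer point exceeds 11.

11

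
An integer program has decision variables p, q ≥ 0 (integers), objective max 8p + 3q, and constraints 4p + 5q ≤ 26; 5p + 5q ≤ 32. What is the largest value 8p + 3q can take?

The continuous relaxation peaks at (6.4, 0) with value 51.20; rounding to a feasible lattice point costs some objective.
(p,q)=(6,0): 4·6+5·0=24≤26, 5·6+5·0=30≤32, objective 48.
(p,q)=(5,1): 4·5+5·1=25≤26, 5·5+5·1=30≤32, objective 43.
(p,q)=(5,0): 4·5+5·0=20≤26, 5·5+5·0=25≤32, objective 40.
The best lattice point is (6,0), giving 48.

48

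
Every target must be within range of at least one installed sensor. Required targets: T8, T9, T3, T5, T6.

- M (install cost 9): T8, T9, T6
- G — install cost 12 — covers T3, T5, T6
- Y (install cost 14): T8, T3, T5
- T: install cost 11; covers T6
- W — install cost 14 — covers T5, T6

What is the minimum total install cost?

21

Choose M and G: together they cover T8, T9, T3, T5, T6 — every target.
Total install cost: 9 + 12 = 21.
No cover costs less than 21.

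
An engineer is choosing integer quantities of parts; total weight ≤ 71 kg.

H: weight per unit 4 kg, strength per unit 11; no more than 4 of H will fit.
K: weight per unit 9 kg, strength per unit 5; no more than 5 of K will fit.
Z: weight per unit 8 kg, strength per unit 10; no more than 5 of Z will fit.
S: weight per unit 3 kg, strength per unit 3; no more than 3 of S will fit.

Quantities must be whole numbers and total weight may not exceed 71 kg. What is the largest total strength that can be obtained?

This is a bounded integer knapsack.
4×H, 1×K, 5×Z, and 2×S: weight 71 ≤ 71, strength 4·11 + 1·5 + 5·10 + 2·3 = 105.
4×H, 5×Z, and 3×S: weight 65 ≤ 71, strength 4·11 + 5·10 + 3·3 = 103.
Best is 105.

105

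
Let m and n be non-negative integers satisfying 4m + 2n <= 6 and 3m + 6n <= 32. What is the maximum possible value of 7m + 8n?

24

(m,n)=(0,3): 4·0+2·3=6≤6, 3·0+6·3=18≤32, objective 24.
(m,n)=(0,2): 4·0+2·2=4≤6, 3·0+6·2=12≤32, objective 16.
The best lattice point is (0,3), giving 24.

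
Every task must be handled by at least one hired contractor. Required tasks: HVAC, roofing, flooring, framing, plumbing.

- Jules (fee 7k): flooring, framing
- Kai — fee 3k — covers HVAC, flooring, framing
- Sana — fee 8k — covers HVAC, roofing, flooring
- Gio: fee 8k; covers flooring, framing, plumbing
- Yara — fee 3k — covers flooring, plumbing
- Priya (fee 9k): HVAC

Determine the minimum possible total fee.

This is an integer covering problem.
Choose Kai, Sana, and Yara: together they cover HVAC, roofing, flooring, framing, plumbing — every task.
Total fee: 3 + 8 + 3 = 14.

14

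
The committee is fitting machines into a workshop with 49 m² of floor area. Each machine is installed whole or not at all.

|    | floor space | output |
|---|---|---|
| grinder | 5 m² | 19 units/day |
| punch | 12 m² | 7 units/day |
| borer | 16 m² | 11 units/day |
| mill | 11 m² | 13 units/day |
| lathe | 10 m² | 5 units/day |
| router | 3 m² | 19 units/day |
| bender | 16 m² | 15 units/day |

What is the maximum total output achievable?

73

Take grinder, punch, mill, router, and bender: floor space 5 + 12 + 11 + 3 + 16 = 47 ≤ 49, output 19 + 7 + 13 + 19 + 15 = 73.
No other feasible combination does better.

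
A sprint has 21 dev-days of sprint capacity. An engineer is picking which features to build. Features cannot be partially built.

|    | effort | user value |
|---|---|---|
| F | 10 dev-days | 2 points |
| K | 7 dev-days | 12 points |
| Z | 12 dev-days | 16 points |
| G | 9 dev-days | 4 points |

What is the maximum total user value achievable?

Treat it as a binary knapsack problem.
Allowing fractional choices, the relaxed optimum would be about 28.9, but features are indivisible.
Z: effort 12 ≤ 21, user value 16.
Z + G: effort 12 + 9 = 21 ≤ 21, user value 16 + 4 = 20.
K + Z: effort 7 + 12 = 19 ≤ 21, user value 12 + 16 = 28.
Best is K and Z with total user value 28.

28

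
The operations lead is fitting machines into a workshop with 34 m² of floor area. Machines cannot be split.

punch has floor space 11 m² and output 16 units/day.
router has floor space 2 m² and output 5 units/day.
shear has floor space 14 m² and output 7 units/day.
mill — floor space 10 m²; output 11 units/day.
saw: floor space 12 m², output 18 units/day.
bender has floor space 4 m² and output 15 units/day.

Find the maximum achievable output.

Allowing fractional choices, the relaxed optimum would be about 59.5, but machines are indivisible.
punch + router + saw + bender: floor space 11 + 2 + 12 + 4 = 29 ≤ 34, output 16 + 5 + 18 + 15 = 54.
router + mill + saw + bender: floor space 2 + 10 + 12 + 4 = 28 ≤ 34, output 5 + 11 + 18 + 15 = 49.
punch + saw + bender: floor space 11 + 12 + 4 = 27 ≤ 34, output 16 + 18 + 15 = 49.
Best is punch, router, saw, and bender with total output 54.

54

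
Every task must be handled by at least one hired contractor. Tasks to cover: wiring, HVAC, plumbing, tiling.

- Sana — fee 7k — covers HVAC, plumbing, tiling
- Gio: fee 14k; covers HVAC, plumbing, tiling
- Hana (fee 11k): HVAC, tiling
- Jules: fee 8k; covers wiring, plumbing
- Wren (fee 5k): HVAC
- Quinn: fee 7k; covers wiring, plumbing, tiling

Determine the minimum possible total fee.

The greedy cost-per-new-task heuristic would pick Sana and Quinn for 14, but a cheaper cover exists.
Choose Wren and Quinn: together they cover wiring, HVAC, plumbing, tiling — every task.
Total fee: 5 + 7 = 12.
No cover costs less than 12.

12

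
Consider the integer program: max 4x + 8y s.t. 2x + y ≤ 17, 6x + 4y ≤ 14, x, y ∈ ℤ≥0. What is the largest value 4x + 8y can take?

24

(x,y)=(0,3): 2·0+1·3=3≤17, 6·0+4·3=12≤14, objective 24.
(x,y)=(1,2): 2·1+1·2=4≤17, 6·1+4·2=14≤14, objective 20.
(x,y)=(0,2): 2·0+1·2=2≤17, 6·0+4·2=8≤14, objective 16.
The best lattice point is (0,3), giving 24.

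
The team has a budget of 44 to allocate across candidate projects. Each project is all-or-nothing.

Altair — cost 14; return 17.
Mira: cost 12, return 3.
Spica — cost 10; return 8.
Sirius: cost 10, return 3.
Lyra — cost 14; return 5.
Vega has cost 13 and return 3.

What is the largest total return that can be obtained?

30

Take Altair, Spica, and Lyra: cost 14 + 10 + 14 = 38 ≤ 44, return 17 + 8 + 5 = 30.
No other feasible combination does better.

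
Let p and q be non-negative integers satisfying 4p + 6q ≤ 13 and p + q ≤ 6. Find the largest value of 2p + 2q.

(p,q)=(3,0): 4·3+6·0=12≤13, 1·3+1·0=3≤6, objective 6.
(p,q)=(2,0): 4·2+6·0=8≤13, 1·2+1·0=2≤6, objective 4.
No feasible integer point exceeds 6.

6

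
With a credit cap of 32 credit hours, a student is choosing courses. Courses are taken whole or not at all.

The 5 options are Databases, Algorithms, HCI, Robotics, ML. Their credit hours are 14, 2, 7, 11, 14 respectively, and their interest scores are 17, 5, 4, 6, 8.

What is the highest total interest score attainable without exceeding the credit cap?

This is a 0-1 knapsack instance.
Allowing fractional choices, the relaxed optimum would be about 31.1, but courses are indivisible.
Databases + Algorithms + ML: credit hours 14 + 2 + 14 = 30 ≤ 32, interest score 17 + 5 + 8 = 30.
Databases + Algorithms + Robotics: credit hours 14 + 2 + 11 = 27 ≤ 32, interest score 17 + 5 + 6 = 28.
Best is Databases, Algorithms, and ML with total interest score 30.

30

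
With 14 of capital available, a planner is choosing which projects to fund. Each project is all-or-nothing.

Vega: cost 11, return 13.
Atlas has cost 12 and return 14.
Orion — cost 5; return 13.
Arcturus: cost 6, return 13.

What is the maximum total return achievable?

Take Orion and Arcturus: cost 5 + 6 = 11 ≤ 14, return 13 + 13 = 26.
No other feasible combination does better.

26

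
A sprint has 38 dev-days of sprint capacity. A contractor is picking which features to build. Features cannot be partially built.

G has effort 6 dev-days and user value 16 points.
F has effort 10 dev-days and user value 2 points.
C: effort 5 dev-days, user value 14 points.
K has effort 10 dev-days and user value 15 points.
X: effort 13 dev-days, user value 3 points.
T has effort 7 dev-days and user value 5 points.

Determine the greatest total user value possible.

52

G + F + C + K + T: effort 6 + 10 + 5 + 10 + 7 = 38 ≤ 38, user value 16 + 2 + 14 + 15 + 5 = 52.
G + C + K + X: effort 6 + 5 + 10 + 13 = 34 ≤ 38, user value 16 + 14 + 15 + 3 = 48.
G + C + K + T: effort 6 + 5 + 10 + 7 = 28 ≤ 38, user value 16 + 14 + 15 + 5 = 50.
Best is G, F, C, K, and T with total user value 52.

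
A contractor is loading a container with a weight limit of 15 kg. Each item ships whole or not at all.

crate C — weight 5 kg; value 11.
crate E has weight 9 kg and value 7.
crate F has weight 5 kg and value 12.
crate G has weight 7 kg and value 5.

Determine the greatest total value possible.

Take crate C and crate F: weight 5 + 5 = 10 ≤ 15, value 11 + 12 = 23.
No other feasible combination does better.

23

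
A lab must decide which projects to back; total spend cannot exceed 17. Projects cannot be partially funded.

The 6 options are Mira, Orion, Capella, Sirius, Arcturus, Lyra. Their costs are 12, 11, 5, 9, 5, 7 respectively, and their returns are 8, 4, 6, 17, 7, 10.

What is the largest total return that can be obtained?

27

This is an integer program with binary decision variables.
Allowing fractional choices, the relaxed optimum would be about 28.4, but projects are indivisible.
Sirius + Lyra: cost 9 + 7 = 16 ≤ 17, return 17 + 10 = 27.
Capella + Sirius: cost 5 + 9 = 14 ≤ 17, return 6 + 17 = 23.
Sirius + Arcturus: cost 9 + 5 = 14 ≤ 17, return 17 + 7 = 24.
Best is Sirius and Lyra with total return 27.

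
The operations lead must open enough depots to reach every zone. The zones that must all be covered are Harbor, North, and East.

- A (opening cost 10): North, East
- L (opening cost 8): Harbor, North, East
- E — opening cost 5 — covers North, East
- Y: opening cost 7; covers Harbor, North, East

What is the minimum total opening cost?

Y alone covers Harbor, North, East — every zone.
Total opening cost: 7.
No cover costs less than 7.

7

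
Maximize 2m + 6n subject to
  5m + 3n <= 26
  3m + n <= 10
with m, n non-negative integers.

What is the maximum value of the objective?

48

(m,n)=(0,8) is feasible, giving 48.
(m,n)=(1,7) is feasible, giving 44.
The best lattice point is (0,8), giving 48.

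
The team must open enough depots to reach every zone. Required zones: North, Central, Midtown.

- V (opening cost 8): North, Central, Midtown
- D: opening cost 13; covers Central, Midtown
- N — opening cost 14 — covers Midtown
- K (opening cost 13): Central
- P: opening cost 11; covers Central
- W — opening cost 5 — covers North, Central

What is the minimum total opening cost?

8

This is a weighted set-cover instance.
The greedy cost-per-new-zone heuristic would pick W and V for 13, but a cheaper cover exists.
V alone covers North, Central, Midtown — every zone.
Total opening cost: 8.
No cover costs less than 8.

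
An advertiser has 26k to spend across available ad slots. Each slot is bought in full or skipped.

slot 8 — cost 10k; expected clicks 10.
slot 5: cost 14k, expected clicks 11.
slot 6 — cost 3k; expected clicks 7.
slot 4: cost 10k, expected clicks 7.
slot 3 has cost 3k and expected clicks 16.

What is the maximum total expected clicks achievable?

Treat it as a binary knapsack problem.
Allowing fractional choices, the relaxed optimum would be about 40.9, but ad slots are indivisible.
slot 5 + slot 6 + slot 3: cost 14 + 3 + 3 = 20 ≤ 26, expected clicks 11 + 7 + 16 = 34.
slot 8 + slot 6 + slot 4 + slot 3: cost 10 + 3 + 10 + 3 = 26 ≤ 26, expected clicks 10 + 7 + 7 + 16 = 40.
slot 8 + slot 6 + slot 3: cost 10 + 3 + 3 = 16 ≤ 26, expected clicks 10 + 7 + 16 = 33.
Best is slot 8, slot 6, slot 4, and slot 3 with total expected clicks 40.

40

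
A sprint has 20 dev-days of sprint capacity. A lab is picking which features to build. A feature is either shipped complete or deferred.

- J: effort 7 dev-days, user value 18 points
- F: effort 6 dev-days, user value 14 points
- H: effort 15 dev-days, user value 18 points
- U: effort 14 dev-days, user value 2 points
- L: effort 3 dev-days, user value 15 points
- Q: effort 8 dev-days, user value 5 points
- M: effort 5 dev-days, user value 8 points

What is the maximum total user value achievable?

47

Take J, F, and L: effort 7 + 6 + 3 = 16 ≤ 20, user value 18 + 14 + 15 = 47.
No other feasible combination does better.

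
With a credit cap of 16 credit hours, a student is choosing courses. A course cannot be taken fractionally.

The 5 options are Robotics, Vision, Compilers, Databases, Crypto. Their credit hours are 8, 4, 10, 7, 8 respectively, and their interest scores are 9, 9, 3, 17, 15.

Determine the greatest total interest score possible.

Vision + Databases: credit hours 4 + 7 = 11 ≤ 16, interest score 9 + 17 = 26.
Databases + Crypto: credit hours 7 + 8 = 15 ≤ 16, interest score 17 + 15 = 32.
Best is Databases and Crypto with total interest score 32.

32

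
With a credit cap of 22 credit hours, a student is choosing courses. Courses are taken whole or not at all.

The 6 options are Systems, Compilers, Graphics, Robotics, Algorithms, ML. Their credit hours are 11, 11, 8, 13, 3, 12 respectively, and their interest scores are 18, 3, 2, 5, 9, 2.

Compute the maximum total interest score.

Treat it as a binary knapsack problem.
Allowing fractional choices, the relaxed optimum would be about 30.1, but courses are indivisible.
Systems + Algorithms: credit hours 11 + 3 = 14 ≤ 22, interest score 18 + 9 = 27.
Systems + Graphics + Algorithms: credit hours 11 + 8 + 3 = 22 ≤ 22, interest score 18 + 2 + 9 = 29.
Systems + Compilers: credit hours 11 + 11 = 22 ≤ 22, interest score 18 + 3 = 21.
Best is Systems, Graphics, and Algorithms with total interest score 29.

29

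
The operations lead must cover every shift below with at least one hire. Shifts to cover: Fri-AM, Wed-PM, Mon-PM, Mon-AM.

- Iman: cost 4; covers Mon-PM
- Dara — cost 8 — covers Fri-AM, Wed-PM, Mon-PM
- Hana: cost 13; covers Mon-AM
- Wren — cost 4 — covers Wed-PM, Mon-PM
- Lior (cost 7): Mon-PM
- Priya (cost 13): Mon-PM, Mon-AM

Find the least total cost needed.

This is a weighted set-cover instance.
The greedy cost-per-new-shift heuristic would pick Wren, Dara, and Hana for 25, but a cheaper cover exists.
Choose Dara and Hana: together they cover Fri-AM, Wed-PM, Mon-PM, Mon-AM — every shift.
Total cost: 8 + 13 = 21.
No cover costs less than 21.

21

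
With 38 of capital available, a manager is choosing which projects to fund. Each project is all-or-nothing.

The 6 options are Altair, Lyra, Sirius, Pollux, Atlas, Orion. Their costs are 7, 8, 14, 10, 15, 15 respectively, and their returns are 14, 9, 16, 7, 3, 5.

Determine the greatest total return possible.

Allowing fractional choices, the relaxed optimum would be about 45.3, but projects are indivisible.
Altair + Sirius + Pollux: cost 7 + 14 + 10 = 31 ≤ 38, return 14 + 16 + 7 = 37.
Altair + Lyra + Sirius: cost 7 + 8 + 14 = 29 ≤ 38, return 14 + 9 + 16 = 39.
Altair + Sirius + Orion: cost 7 + 14 + 15 = 36 ≤ 38, return 14 + 16 + 5 = 35.
Best is Altair, Lyra, and Sirius with total return 39.

39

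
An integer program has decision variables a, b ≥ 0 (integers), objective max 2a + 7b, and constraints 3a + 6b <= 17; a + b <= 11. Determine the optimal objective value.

16

(a,b)=(1,2): 3·1+6·2=15≤17, 1·1+1·2=3≤11, objective 16.
(a,b)=(0,2): 3·0+6·2=12≤17, 1·0+1·2=2≤11, objective 14.
(a,b)=(2,1): 3·2+6·1=12≤17, 1·2+1·1=3≤11, objective 11.
(a,b)=(1,1): 3·1+6·1=9≤17, 1·1+1·1=2≤11, objective 9.
Maximum is 16 at (a,b)=(1,2).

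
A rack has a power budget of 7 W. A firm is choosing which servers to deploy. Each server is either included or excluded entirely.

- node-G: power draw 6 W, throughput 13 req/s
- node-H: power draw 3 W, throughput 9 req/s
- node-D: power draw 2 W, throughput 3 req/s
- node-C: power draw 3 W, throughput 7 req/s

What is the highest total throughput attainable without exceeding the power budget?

node-H + node-C: power draw 3 + 3 = 6 ≤ 7, throughput 9 + 7 = 16.
node-H + node-D: power draw 3 + 2 = 5 ≤ 7, throughput 9 + 3 = 12.
node-G: power draw 6 ≤ 7, throughput 13.
Best is node-H and node-C with total throughput 16.

16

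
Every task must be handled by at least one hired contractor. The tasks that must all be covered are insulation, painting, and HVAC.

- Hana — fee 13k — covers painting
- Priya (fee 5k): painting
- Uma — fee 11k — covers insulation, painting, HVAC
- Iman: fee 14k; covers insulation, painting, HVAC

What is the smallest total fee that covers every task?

Uma alone covers insulation, painting, HVAC — every task.
Total fee: 11.
No cover costs less than 11.

11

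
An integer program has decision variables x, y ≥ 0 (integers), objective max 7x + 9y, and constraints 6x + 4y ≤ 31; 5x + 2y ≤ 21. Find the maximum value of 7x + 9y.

63

(x,y)=(0,7) is feasible, giving 63.
(x,y)=(1,6) is feasible, giving 61.
(x,y)=(0,6) is feasible, giving 54.
The best lattice point is (0,7), giving 63.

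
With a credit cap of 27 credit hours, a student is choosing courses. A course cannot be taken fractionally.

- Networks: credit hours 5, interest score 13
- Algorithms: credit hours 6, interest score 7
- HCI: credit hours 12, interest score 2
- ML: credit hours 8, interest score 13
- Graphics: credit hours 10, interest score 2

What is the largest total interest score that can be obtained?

33

Networks + ML + Graphics: credit hours 5 + 8 + 10 = 23 ≤ 27, interest score 13 + 13 + 2 = 28.
Networks + Algorithms + ML: credit hours 5 + 6 + 8 = 19 ≤ 27, interest score 13 + 7 + 13 = 33.
Best is Networks, Algorithms, and ML with total interest score 33.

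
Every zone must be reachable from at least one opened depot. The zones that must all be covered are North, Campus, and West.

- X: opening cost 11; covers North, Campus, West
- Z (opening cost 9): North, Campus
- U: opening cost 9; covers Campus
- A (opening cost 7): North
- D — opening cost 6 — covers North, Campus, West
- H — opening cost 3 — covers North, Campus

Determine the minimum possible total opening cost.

This is a weighted set-cover instance.
The greedy cost-per-new-zone heuristic would pick H and D for 9, but a cheaper cover exists.
D alone covers North, Campus, West — every zone.
Total opening cost: 6.
No cover costs less than 6.

6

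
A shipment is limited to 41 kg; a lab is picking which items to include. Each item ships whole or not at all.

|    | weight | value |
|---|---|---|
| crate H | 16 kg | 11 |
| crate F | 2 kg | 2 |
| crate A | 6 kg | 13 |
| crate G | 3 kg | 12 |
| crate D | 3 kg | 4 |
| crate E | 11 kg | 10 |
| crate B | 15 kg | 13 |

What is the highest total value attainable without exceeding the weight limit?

This is a 0-1 knapsack instance.
Allowing fractional choices, the relaxed optimum would be about 54.7, but items are indivisible.
crate H + crate F + crate A + crate G + crate D + crate E: weight 16 + 2 + 6 + 3 + 3 + 11 = 41 ≤ 41, value 11 + 2 + 13 + 12 + 4 + 10 = 52.
crate F + crate A + crate G + crate D + crate E + crate B: weight 2 + 6 + 3 + 3 + 11 + 15 = 40 ≤ 41, value 2 + 13 + 12 + 4 + 10 + 13 = 54.
crate A + crate G + crate D + crate E + crate B: weight 6 + 3 + 3 + 11 + 15 = 38 ≤ 41, value 13 + 12 + 4 + 10 + 13 = 52.
Best is crate F, crate A, crate G, crate D, crate E, and crate B with total value 54.

54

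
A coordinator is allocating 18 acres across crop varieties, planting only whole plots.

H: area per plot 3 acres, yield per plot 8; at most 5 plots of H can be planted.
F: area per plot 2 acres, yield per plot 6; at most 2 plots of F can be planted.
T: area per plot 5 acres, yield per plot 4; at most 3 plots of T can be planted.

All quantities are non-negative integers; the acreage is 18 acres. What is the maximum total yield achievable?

F has the best ratio (6/2); taking only F gives at most 2×6 = 12 (stopped by the supply cap of 2).
Mixing does better — 5×H and 1×F: area 17 ≤ 18, yield 5·8 + 1·6 = 46.

46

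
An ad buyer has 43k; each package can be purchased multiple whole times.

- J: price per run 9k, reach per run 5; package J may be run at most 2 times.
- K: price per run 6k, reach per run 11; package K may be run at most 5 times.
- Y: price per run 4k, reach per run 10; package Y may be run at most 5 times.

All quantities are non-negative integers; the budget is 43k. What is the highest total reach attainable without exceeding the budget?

85

This is a bounded integer knapsack.
Y has the best ratio (10/4); taking only Y gives at most 5×10 = 50 (stopped by the supply cap of 5).
Mixing does better — 5×K and 3×Y: price 42 ≤ 43, reach 5·11 + 3·10 = 85.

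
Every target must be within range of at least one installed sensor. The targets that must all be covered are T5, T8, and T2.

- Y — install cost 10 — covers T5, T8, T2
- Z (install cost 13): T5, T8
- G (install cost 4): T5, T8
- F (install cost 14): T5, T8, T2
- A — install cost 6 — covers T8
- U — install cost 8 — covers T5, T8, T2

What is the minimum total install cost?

8

The greedy cost-per-new-target heuristic would pick G and U for 12, but a cheaper cover exists.
U alone covers T5, T8, T2 — every target.
Total install cost: 8.
No cover costs less than 8.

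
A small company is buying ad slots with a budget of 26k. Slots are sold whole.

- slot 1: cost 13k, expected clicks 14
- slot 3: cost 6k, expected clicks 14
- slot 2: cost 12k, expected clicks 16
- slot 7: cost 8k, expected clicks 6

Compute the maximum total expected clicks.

36

Take slot 3, slot 2, and slot 7: cost 6 + 12 + 8 = 26 ≤ 26, expected clicks 14 + 16 + 6 = 36.
No other feasible combination does better.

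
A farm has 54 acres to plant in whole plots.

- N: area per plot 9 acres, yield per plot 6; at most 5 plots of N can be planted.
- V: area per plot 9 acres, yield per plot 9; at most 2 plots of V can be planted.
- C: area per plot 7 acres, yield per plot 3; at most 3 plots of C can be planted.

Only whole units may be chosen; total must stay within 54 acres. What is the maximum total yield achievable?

42

This is a bounded integer knapsack.
V has the best ratio (9/9); taking only V gives at most 2×9 = 18 (stopped by the supply cap of 2).
Mixing does better — 4×N and 2×V: area 54 ≤ 54, yield 4·6 + 2·9 = 42.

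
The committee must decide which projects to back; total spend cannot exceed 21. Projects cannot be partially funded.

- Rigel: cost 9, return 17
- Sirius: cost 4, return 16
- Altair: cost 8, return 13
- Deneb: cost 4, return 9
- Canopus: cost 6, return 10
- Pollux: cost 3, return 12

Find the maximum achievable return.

This is a 0-1 knapsack instance.
Sirius + Altair + Canopus + Pollux: cost 4 + 8 + 6 + 3 = 21 ≤ 21, return 16 + 13 + 10 + 12 = 51.
Rigel + Sirius + Deneb + Pollux: cost 9 + 4 + 4 + 3 = 20 ≤ 21, return 17 + 16 + 9 + 12 = 54.
Sirius + Altair + Deneb + Pollux: cost 4 + 8 + 4 + 3 = 19 ≤ 21, return 16 + 13 + 9 + 12 = 50.
Best is Rigel, Sirius, Deneb, and Pollux with total return 54.

54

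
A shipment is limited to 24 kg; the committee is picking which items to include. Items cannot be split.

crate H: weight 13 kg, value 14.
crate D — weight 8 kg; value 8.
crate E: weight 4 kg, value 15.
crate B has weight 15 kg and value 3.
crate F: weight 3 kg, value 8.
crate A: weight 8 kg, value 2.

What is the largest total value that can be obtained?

37

Allowing fractional choices, the relaxed optimum would be about 41.0, but items are indivisible.
crate D + crate E + crate F + crate A: weight 8 + 4 + 3 + 8 = 23 ≤ 24, value 8 + 15 + 8 + 2 = 33.
crate H + crate E + crate F: weight 13 + 4 + 3 = 20 ≤ 24, value 14 + 15 + 8 = 37.
Best is crate H, crate E, and crate F with total value 37.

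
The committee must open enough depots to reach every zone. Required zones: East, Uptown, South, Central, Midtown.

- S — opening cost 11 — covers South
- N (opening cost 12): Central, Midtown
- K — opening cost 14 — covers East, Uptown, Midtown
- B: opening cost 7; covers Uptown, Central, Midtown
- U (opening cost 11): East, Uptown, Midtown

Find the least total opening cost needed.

29

Choose S, B, and U: together they cover East, Uptown, South, Central, Midtown — every zone.
Total opening cost: 11 + 7 + 11 = 29.
No cover costs less than 29.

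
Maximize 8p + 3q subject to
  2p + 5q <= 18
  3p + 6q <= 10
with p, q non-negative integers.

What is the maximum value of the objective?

Relaxing integrality, the LP optimum is 26.67 at (p,q) = (3.33, 0), which is not an integer point.
(p,q)=(3,0) is feasible, giving 24.
(p,q)=(2,0) is feasible, giving 16.
No feasible integer point exceeds 24.

24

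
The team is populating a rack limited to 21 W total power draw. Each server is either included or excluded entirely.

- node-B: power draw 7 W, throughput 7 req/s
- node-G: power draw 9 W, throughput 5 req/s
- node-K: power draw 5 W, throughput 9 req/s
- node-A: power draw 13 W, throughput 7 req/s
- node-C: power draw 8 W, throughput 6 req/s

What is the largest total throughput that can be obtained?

Take node-B, node-K, and node-C: power draw 7 + 5 + 8 = 20 ≤ 21, throughput 7 + 9 + 6 = 22.
No other feasible combination does better.

22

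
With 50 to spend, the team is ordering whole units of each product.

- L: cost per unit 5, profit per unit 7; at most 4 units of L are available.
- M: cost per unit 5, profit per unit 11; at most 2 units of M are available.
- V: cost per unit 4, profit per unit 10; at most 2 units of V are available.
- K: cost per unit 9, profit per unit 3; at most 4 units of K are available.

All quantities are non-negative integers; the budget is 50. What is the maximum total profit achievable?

73

4×L, 2×M, and 2×V: cost 38 ≤ 50, profit 4·7 + 2·11 + 2·10 = 70.
4×L, 2×M, 2×V, and 1×K: cost 47 ≤ 50, profit 4·7 + 2·11 + 2·10 + 1·3 = 73.
Best is 73.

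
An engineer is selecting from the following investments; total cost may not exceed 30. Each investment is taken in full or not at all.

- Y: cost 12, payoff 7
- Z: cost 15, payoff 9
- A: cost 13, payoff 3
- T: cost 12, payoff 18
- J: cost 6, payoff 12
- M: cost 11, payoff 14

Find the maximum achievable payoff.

Treat it as a binary knapsack problem.
Y + T + J: cost 12 + 12 + 6 = 30 ≤ 30, payoff 7 + 18 + 12 = 37.
T + J + M: cost 12 + 6 + 11 = 29 ≤ 30, payoff 18 + 12 + 14 = 44.
Best is T, J, and M with total payoff 44.

44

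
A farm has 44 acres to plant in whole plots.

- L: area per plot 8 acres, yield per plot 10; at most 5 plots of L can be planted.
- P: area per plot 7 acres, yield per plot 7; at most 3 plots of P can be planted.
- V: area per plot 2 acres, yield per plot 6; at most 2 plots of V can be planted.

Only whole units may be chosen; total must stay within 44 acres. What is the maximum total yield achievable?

62

V has the best ratio (6/2); taking only V gives at most 2×6 = 12 (stopped by the supply cap of 2).
Mixing does better — 5×L and 2×V: area 44 ≤ 44, yield 5·10 + 2·6 = 62.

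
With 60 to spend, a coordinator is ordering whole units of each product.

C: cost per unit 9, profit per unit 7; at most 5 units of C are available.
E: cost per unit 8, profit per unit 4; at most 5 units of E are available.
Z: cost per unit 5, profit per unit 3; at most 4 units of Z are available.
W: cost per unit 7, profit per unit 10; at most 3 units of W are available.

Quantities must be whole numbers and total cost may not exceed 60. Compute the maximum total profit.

Take 4×C and 3×W: cost 57 ≤ 60, profit 4·7 + 3·10 = 58.
W has the best ratio (10/7) and is taken to its limit of 3; remaining capacity is filled optimally with the others.

58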